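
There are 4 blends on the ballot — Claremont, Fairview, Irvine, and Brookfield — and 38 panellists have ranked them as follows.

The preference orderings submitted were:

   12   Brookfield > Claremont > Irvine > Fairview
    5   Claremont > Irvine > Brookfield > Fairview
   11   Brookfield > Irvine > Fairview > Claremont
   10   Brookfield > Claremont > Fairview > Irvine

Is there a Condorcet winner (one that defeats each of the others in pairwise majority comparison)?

Yes

Head-to-head results (38 voters total):
Claremont vs Fairview: Claremont wins 27–11.
Claremont vs Irvine: Claremont wins 27–11.
Claremont vs Brookfield: Brookfield wins 33–5.
Fairview vs Irvine: Irvine wins 28–10.
Fairview vs Brookfield: Brookfield wins 38–0.
Irvine vs Brookfield: Brookfield wins 33–5.
Brookfield beats each rival — Claremont (33–5), Fairview (38–0), Irvine (33–5) — so Brookfield is the Condorcet winner.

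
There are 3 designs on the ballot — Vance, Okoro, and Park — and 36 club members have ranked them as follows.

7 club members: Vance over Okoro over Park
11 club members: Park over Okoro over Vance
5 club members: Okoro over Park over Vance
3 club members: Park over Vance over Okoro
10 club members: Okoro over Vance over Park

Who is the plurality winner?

First-place vote totals:
  Vance: 7
  Okoro: 15
  Park: 14
Okoro has the most first-place votes.

Okoro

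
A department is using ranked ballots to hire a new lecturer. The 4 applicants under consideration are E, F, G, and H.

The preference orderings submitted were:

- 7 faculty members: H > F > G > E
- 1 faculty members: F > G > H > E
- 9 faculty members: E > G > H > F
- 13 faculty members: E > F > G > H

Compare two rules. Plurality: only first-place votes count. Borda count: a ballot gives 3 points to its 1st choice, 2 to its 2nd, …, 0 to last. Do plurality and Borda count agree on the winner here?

Plurality first-place counts: E 22, F 1, G 0, H 7 → E.
Borda totals: E 66, F 43, G 40, H 31 → E.
The two rules agree on E.

Yes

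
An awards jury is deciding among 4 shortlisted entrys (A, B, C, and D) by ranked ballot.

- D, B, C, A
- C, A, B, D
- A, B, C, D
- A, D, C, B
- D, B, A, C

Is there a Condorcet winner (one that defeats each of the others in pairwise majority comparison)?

Yes

Head-to-head results (5 voters total):
A vs B: A wins 3–2.
A vs C: A wins 3–2.
A vs D: A wins 3–2.
B vs C: B wins 3–2.
B vs D: D wins 3–2.
C vs D: D wins 3–2.
A beats each rival — B (3–2), C (3–2), D (3–2) — so A is the Condorcet winner.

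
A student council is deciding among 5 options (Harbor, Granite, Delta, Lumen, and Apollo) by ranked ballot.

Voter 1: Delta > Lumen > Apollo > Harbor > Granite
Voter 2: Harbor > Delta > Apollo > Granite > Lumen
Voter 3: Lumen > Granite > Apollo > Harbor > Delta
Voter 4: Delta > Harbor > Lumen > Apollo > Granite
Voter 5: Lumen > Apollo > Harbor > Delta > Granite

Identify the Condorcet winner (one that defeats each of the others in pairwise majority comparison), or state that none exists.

There is no Condorcet winner

Head-to-head results (5 voters total):
Harbor vs Granite: Harbor wins 4–1.
Harbor vs Delta: Harbor wins 3–2.
Harbor vs Lumen: Lumen wins 3–2.
Harbor vs Apollo: Apollo wins 3–2.
Granite vs Delta: Delta wins 4–1.
Granite vs Lumen: Lumen wins 4–1.
Granite vs Apollo: Apollo wins 4–1.
Delta vs Lumen: Delta wins 3–2.
Delta vs Apollo: Delta wins 3–2.
Lumen vs Apollo: Lumen wins 4–1.
No candidate beats all others: Harbor beats Delta beats Lumen beats Harbor, a majority cycle.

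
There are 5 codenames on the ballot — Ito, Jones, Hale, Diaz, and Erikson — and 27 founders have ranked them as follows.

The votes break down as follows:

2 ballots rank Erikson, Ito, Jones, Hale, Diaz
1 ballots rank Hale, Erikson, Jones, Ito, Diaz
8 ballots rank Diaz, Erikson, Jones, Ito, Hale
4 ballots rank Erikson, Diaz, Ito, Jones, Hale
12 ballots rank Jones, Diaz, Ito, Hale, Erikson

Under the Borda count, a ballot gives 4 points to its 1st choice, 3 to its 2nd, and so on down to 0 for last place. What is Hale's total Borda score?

Borda scores:
  Ito: 2·3 + 1 + 8·1 + 4·2 + 12·2 = 47
  Jones: 2·2 + 2 + 8·2 + 4·1 + 12·4 = 74
  Hale: 2·1 + 4 + 8·0 + 4·0 + 12·1 = 18
  Diaz: 2·0 + 0 + 8·4 + 4·3 + 12·3 = 80
  Erikson: 2·4 + 3 + 8·3 + 4·4 + 12·0 = 51

18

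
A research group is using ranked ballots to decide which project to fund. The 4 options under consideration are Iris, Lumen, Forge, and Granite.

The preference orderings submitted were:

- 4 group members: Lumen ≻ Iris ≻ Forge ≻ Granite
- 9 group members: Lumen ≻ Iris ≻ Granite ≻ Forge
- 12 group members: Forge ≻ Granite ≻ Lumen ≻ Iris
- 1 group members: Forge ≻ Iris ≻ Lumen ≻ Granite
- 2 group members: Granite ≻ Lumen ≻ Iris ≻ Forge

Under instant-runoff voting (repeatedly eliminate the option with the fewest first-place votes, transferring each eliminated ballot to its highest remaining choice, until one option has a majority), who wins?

Round 1: Lumen 13, Forge 13, Granite 2, Iris 0. Iris has the fewest and is eliminated.
Round 2: Lumen 13, Forge 13, Granite 2. Granite has the fewest and is eliminated.
Round 3: Lumen 15, Forge 13. Lumen has a majority.

Lumen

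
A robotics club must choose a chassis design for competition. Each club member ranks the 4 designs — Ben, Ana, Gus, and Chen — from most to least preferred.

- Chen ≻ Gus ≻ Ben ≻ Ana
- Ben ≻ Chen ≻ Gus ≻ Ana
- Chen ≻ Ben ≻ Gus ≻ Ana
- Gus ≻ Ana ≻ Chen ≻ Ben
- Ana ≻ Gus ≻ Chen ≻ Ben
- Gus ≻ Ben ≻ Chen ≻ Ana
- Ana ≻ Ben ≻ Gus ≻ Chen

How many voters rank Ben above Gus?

3

Ballots ranking Ben above Gus: 3.
Ballots ranking Gus above Ben: 4.
So 3 of 7 voters prefer Ben to Gus.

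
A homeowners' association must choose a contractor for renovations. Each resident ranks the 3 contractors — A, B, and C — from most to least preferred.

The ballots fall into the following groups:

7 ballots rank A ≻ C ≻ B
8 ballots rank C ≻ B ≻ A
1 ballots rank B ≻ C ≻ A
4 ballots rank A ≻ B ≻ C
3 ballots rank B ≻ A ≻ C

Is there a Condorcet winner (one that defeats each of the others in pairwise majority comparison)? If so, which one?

There is no Condorcet winner

Head-to-head results (23 voters total):
A vs B: B wins 12–11.
A vs C: A wins 14–9.
B vs C: C wins 15–8.
No candidate beats all others: A beats C beats B beats A, a majority cycle.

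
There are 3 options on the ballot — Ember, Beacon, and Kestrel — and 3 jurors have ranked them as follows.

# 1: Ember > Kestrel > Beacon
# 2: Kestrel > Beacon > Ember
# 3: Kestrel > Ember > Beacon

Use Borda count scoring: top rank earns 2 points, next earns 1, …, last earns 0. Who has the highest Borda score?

Borda scores:
  Ember: 2 + 0 + 1 = 3
  Beacon: 0 + 1 + 0 = 1
  Kestrel: 1 + 2 + 2 = 5
Kestrel has the highest total.

Kestrel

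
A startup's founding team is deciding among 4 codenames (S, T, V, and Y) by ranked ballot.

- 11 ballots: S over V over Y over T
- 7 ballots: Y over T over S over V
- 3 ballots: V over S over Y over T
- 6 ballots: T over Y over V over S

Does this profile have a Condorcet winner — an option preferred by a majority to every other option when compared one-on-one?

Head-to-head results (27 voters total):
S vs T: S wins 14–13.
S vs V: S wins 18–9.
S vs Y: S wins 14–13.
T vs V: V wins 14–13.
T vs Y: Y wins 21–6.
V vs Y: V wins 14–13.
S beats each rival — T (14–13), V (18–9), Y (14–13) — so S is the Condorcet winner.

Yes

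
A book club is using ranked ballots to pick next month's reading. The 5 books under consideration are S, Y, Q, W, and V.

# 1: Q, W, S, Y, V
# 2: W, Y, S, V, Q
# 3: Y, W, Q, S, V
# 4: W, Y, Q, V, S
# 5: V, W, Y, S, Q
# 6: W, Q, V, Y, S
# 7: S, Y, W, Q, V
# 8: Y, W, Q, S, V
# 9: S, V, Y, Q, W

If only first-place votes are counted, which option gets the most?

W

First-place vote totals:
  S: 2
  Y: 2
  Q: 1
  W: 3
  V: 1
W has the most first-place votes.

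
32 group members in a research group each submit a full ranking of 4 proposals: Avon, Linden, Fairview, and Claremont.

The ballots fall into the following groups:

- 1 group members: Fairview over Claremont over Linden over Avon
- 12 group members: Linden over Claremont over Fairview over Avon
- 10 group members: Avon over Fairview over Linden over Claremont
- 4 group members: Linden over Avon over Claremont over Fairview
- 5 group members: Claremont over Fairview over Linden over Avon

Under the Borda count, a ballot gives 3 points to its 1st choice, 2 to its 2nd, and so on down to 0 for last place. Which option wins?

Borda scores:
  Avon: 0 + 12·0 + 10·3 + 4·2 + 5·0 = 38
  Linden: 1 + 12·3 + 10·1 + 4·3 + 5·1 = 64
  Fairview: 3 + 12·1 + 10·2 + 4·0 + 5·2 = 45
  Claremont: 2 + 12·2 + 10·0 + 4·1 + 5·3 = 45
Linden has the highest total.

Linden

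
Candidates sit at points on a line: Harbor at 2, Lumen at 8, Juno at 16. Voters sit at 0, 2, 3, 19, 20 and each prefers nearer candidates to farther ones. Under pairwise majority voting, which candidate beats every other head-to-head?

With single-peaked preferences on a line, the Condorcet winner is the candidate closest to the median voter.
The median voter (position 3) is closest to Harbor at 2.
Check: Harbor vs Lumen — voters closer to Harbor: 3 of 5.

Harbor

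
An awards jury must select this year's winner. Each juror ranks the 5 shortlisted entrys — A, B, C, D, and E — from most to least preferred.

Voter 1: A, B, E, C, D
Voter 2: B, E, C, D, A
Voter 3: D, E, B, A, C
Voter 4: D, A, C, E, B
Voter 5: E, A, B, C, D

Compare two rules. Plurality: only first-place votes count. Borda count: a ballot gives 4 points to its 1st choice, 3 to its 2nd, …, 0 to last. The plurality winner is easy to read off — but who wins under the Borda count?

E

Plurality first-place counts: A 1, B 1, C 0, D 2, E 1 → D.
Borda totals: A 11, B 11, C 6, D 9, E 13 → E.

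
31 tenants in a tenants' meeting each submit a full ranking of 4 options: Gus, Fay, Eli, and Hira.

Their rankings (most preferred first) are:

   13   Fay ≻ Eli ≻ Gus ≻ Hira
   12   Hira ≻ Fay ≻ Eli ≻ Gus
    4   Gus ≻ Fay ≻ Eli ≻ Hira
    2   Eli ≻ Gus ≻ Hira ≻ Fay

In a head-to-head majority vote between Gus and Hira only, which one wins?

Ballots ranking Gus above Hira: 13+4+2 = 19.
Ballots ranking Hira above Gus: 12.
Gus wins the head-to-head, 19–12.

Gus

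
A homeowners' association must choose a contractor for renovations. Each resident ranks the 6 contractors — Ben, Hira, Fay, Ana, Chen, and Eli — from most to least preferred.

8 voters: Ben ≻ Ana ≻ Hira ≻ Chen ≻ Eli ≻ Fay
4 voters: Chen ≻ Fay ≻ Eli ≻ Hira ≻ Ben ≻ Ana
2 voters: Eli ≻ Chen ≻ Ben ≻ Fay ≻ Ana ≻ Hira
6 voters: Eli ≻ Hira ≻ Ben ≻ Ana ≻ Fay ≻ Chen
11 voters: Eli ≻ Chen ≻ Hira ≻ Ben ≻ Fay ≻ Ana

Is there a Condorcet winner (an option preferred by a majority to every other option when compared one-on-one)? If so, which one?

Head-to-head results (31 voters total):
Ben vs Hira: Hira wins 21–10.
Ben vs Fay: Ben wins 27–4.
Ben vs Ana: Ben wins 31–0.
Ben vs Chen: Chen wins 17–14.
Ben vs Eli: Eli wins 23–8.
Hira vs Fay: Hira wins 25–6.
Hira vs Ana: Hira wins 21–10.
Hira vs Chen: Chen wins 17–14.
Hira vs Eli: Eli wins 23–8.
Fay vs Ana: Fay wins 17–14.
Fay vs Chen: Chen wins 25–6.
Fay vs Eli: Eli wins 27–4.
Ana vs Chen: Chen wins 17–14.
Ana vs Eli: Eli wins 23–8.
Chen vs Eli: Eli wins 19–12.
Eli beats each rival — Ben (23–8), Hira (23–8), Fay (27–4), Ana (23–8), Chen (19–12) — so Eli is the Condorcet winner.

Eli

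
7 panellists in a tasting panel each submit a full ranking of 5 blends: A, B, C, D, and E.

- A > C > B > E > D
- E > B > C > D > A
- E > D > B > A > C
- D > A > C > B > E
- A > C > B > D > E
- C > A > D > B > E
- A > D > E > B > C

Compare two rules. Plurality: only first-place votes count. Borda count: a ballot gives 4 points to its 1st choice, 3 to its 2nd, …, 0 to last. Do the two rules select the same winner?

Yes

Plurality first-place counts: A 3, B 0, C 1, D 1, E 2 → A.
Borda totals: A 19, B 12, C 14, D 14, E 11 → A.
The two rules agree on A.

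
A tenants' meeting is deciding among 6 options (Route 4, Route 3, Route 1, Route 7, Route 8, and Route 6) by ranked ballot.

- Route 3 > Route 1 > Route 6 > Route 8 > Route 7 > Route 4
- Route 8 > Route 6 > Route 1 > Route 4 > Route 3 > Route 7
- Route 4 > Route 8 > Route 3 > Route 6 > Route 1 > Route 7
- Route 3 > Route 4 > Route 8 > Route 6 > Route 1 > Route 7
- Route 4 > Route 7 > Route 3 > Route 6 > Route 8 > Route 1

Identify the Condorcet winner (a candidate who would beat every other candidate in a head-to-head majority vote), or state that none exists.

Head-to-head results (5 voters total):
Route 4 vs Route 3: Route 4 wins 3–2.
Route 4 vs Route 1: Route 4 wins 3–2.
Route 4 vs Route 7: Route 4 wins 4–1.
Route 4 vs Route 8: Route 4 wins 3–2.
Route 4 vs Route 6: Route 4 wins 3–2.
Route 3 vs Route 1: Route 3 wins 4–1.
Route 3 vs Route 7: Route 3 wins 4–1.
Route 3 vs Route 8: Route 3 wins 3–2.
Route 3 vs Route 6: Route 3 wins 4–1.
Route 1 vs Route 7: Route 1 wins 4–1.
Route 1 vs Route 8: Route 8 wins 4–1.
Route 1 vs Route 6: Route 6 wins 4–1.
Route 7 vs Route 8: Route 8 wins 4–1.
Route 7 vs Route 6: Route 6 wins 4–1.
Route 8 vs Route 6: Route 8 wins 3–2.
Route 4 beats each rival — Route 3 (3–2), Route 1 (3–2), Route 7 (4–1), Route 8 (3–2), Route 6 (3–2) — so Route 4 is the Condorcet winner.

Route 4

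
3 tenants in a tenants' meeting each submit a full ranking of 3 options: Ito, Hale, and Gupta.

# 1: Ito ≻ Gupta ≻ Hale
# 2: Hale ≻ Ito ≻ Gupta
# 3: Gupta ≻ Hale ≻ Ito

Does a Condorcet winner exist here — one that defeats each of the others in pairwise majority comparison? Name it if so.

None — there is no Condorcet winner

Head-to-head results (3 voters total):
Ito vs Hale: Hale wins 2–1.
Ito vs Gupta: Ito wins 2–1.
Hale vs Gupta: Gupta wins 2–1.
No candidate beats all others: Ito beats Gupta beats Hale beats Ito, a majority cycle.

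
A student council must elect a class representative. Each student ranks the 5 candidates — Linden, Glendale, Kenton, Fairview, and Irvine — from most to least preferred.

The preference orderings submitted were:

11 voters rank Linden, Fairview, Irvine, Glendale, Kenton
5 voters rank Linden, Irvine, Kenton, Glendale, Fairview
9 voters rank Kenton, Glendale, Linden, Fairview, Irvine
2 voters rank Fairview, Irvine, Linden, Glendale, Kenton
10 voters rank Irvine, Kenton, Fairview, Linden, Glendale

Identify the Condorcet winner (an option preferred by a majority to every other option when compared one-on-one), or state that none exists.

Head-to-head results (37 voters total):
Linden vs Glendale: Linden wins 28–9.
Linden vs Kenton: Kenton wins 19–18.
Linden vs Fairview: Linden wins 25–12.
Linden vs Irvine: Linden wins 25–12.
Glendale vs Kenton: Kenton wins 24–13.
Glendale vs Fairview: Fairview wins 23–14.
Glendale vs Irvine: Irvine wins 28–9.
Kenton vs Fairview: Kenton wins 24–13.
Kenton vs Irvine: Irvine wins 28–9.
Fairview vs Irvine: Fairview wins 22–15.
No candidate beats all others: Linden beats Irvine beats Kenton beats Linden, a majority cycle.

There is no Condorcet winner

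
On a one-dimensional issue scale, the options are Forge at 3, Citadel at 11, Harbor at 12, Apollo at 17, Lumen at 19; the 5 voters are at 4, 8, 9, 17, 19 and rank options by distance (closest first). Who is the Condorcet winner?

With single-peaked preferences on a line, the Condorcet winner is the candidate closest to the median voter.
The median voter (position 9) is closest to Citadel at 11.
Check: Citadel vs Harbor — voters closer to Citadel: 3 of 5.

Citadel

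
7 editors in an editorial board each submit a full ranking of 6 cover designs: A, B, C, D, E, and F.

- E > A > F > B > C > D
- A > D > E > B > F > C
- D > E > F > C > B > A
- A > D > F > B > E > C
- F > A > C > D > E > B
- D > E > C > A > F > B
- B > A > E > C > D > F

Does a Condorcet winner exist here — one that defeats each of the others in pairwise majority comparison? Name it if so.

A

Head-to-head results (7 voters total):
A vs B: A wins 5–2.
A vs C: A wins 5–2.
A vs D: A wins 5–2.
A vs E: A wins 4–3.
A vs F: A wins 5–2.
B vs C: B wins 4–3.
B vs D: D wins 5–2.
B vs E: E wins 5–2.
B vs F: F wins 5–2.
C vs D: D wins 4–3.
C vs E: E wins 6–1.
C vs F: F wins 5–2.
D vs E: D wins 5–2.
D vs F: D wins 5–2.
E vs F: E wins 5–2.
A beats each rival — B (5–2), C (5–2), D (5–2), E (4–3), F (5–2) — so A is the Condorcet winner.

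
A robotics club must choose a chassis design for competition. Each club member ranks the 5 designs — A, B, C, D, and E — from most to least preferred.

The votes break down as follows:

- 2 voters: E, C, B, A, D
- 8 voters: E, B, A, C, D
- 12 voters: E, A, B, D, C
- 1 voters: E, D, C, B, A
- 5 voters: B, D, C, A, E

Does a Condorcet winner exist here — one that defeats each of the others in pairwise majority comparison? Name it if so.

E

Head-to-head results (28 voters total):
A vs B: B wins 16–12.
A vs C: A wins 20–8.
A vs D: A wins 22–6.
A vs E: E wins 23–5.
B vs C: B wins 25–3.
B vs D: B wins 27–1.
B vs E: E wins 23–5.
C vs D: D wins 18–10.
C vs E: E wins 23–5.
D vs E: E wins 23–5.
E beats each rival — A (23–5), B (23–5), C (23–5), D (23–5) — so E is the Condorcet winner.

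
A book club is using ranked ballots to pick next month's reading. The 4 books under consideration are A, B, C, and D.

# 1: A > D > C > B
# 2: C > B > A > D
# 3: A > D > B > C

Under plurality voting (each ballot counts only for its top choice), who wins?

First-place vote totals:
  A: 2
  B: 0
  C: 1
  D: 0
A has the most first-place votes.

A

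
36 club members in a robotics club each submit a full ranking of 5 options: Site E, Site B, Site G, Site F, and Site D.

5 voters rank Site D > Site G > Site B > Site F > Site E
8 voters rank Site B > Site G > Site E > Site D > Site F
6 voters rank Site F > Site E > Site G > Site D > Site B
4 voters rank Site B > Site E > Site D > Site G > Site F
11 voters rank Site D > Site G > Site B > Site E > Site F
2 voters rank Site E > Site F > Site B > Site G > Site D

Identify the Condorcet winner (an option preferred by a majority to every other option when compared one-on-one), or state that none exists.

No Condorcet winner

Head-to-head results (36 voters total):
Site E vs Site B: Site B wins 28–8.
Site E vs Site G: Site G wins 24–12.
Site E vs Site F: Site E wins 25–11.
Site E vs Site D: Site E wins 20–16.
Site B vs Site G: Site G wins 22–14.
Site B vs Site F: Site B wins 28–8.
Site B vs Site D: Site D wins 22–14.
Site G vs Site F: Site G wins 28–8.
Site G vs Site D: Site D wins 20–16.
Site F vs Site D: Site D wins 28–8.
No candidate beats all others: Site E beats Site D beats Site B beats Site E, a majority cycle.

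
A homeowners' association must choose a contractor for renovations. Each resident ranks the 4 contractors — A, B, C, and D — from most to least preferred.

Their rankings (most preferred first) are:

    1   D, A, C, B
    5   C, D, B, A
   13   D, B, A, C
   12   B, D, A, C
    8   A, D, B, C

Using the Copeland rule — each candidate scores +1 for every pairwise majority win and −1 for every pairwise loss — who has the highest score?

Pairwise results:
  A vs B: B wins 30–9.
  A vs C: A wins 34–5.
  A vs D: D wins 31–8.
  B vs C: B wins 33–6.
  B vs D: D wins 27–12.
  C vs D: D wins 34–5.
Copeland scores (wins − losses):
  A: 1 − 2 = -1
  B: 2 − 1 = 1
  C: 0 − 3 = -3
  D: 3 − 0 = 3
D has the best Copeland score.

D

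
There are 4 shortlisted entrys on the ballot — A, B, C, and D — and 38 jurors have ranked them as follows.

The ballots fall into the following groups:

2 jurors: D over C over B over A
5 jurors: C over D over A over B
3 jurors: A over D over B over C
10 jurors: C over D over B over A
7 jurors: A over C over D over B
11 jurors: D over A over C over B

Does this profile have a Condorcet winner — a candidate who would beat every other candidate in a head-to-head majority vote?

No

Head-to-head results (38 voters total):
A vs B: A wins 26–12.
A vs C: A wins 21–17.
A vs D: D wins 28–10.
B vs C: C wins 35–3.
B vs D: D wins 38–0.
C vs D: C wins 22–16.
No candidate beats all others: A beats C beats D beats A, a majority cycle.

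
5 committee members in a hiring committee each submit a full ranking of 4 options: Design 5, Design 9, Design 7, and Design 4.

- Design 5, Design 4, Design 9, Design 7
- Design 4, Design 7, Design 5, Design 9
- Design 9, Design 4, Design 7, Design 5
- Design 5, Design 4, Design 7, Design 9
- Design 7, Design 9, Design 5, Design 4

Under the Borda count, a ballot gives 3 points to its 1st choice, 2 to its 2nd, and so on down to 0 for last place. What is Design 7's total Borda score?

7

Borda scores:
  Design 5: 3 + 1 + 0 + 3 + 1 = 8
  Design 9: 1 + 0 + 3 + 0 + 2 = 6
  Design 7: 0 + 2 + 1 + 1 + 3 = 7
  Design 4: 2 + 3 + 2 + 2 + 0 = 9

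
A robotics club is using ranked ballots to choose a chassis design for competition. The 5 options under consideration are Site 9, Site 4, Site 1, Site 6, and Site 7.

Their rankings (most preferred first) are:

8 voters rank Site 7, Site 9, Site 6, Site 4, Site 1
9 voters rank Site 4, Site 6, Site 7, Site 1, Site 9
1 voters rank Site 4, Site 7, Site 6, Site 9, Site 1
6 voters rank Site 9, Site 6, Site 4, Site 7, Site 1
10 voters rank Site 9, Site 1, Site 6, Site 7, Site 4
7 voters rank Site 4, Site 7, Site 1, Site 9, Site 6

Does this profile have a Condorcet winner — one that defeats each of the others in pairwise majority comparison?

No

Head-to-head results (41 voters total):
Site 9 vs Site 4: Site 9 wins 24–17.
Site 9 vs Site 1: Site 9 wins 25–16.
Site 9 vs Site 6: Site 9 wins 31–10.
Site 9 vs Site 7: Site 7 wins 25–16.
Site 4 vs Site 1: Site 4 wins 31–10.
Site 4 vs Site 6: Site 6 wins 24–17.
Site 4 vs Site 7: Site 4 wins 23–18.
Site 1 vs Site 6: Site 6 wins 24–17.
Site 1 vs Site 7: Site 7 wins 31–10.
Site 6 vs Site 7: Site 6 wins 25–16.
No candidate beats all others: Site 9 beats Site 4 beats Site 7 beats Site 9, a majority cycle.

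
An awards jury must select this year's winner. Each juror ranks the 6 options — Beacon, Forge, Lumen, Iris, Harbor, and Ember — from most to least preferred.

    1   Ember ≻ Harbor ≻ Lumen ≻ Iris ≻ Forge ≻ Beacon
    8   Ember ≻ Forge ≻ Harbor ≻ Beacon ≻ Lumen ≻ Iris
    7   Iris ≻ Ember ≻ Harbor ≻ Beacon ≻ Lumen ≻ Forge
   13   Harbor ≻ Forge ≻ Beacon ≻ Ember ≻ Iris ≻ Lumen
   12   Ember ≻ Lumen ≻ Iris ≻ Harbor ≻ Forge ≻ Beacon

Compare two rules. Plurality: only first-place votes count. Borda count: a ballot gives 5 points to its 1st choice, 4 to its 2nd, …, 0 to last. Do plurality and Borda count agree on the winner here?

Yes

Plurality first-place counts: Beacon 0, Forge 0, Lumen 0, Iris 7, Harbor 13, Ember 21 → Ember.
Borda totals: Beacon 69, Forge 97, Lumen 66, Iris 86, Harbor 138, Ember 159 → Ember.
The two rules agree on Ember.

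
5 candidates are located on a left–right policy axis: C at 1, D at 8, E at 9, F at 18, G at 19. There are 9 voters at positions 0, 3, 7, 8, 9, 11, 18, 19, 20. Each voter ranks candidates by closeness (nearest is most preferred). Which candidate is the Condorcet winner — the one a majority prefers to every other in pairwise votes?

E

With single-peaked preferences on a line, the Condorcet winner is the candidate closest to the median voter.
The median voter (position 9) is closest to E at 9.
Check: E vs F — voters closer to E: 6 of 9.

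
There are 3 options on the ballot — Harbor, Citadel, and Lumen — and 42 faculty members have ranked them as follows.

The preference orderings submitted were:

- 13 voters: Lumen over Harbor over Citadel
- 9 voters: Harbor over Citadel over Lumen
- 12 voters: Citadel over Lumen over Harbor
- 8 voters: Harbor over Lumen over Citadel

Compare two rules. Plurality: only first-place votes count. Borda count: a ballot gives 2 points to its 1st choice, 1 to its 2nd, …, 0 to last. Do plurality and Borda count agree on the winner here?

Yes

Plurality first-place counts: Harbor 17, Citadel 12, Lumen 13 → Harbor.
Borda totals: Harbor 47, Citadel 33, Lumen 46 → Harbor.
The two rules agree on Harbor.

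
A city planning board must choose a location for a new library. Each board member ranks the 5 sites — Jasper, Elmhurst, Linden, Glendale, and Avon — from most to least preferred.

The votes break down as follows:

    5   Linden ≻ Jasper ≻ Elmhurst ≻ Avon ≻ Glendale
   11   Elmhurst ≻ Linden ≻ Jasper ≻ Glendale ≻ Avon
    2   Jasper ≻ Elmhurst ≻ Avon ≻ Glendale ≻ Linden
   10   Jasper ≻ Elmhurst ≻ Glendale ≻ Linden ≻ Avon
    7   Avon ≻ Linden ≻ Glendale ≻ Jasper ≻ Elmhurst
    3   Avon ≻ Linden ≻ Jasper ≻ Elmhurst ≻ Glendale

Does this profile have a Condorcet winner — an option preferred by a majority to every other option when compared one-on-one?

No

Head-to-head results (38 voters total):
Jasper vs Elmhurst: Jasper wins 27–11.
Jasper vs Linden: Linden wins 26–12.
Jasper vs Glendale: Jasper wins 31–7.
Jasper vs Avon: Jasper wins 28–10.
Elmhurst vs Linden: Elmhurst wins 23–15.
Elmhurst vs Glendale: Elmhurst wins 31–7.
Elmhurst vs Avon: Elmhurst wins 28–10.
Linden vs Glendale: Linden wins 26–12.
Linden vs Avon: Linden wins 26–12.
Glendale vs Avon: Glendale wins 21–17.
No candidate beats all others: Jasper beats Elmhurst beats Linden beats Jasper, a majority cycle.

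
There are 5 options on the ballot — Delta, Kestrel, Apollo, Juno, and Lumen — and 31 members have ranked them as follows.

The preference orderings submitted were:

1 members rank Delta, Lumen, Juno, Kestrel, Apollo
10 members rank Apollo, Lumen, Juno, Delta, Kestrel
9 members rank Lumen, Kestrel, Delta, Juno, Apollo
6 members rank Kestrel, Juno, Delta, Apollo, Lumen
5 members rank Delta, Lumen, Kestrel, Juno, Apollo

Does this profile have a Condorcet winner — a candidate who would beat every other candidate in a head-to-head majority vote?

No

Head-to-head results (31 voters total):
Delta vs Kestrel: Delta wins 16–15.
Delta vs Apollo: Delta wins 21–10.
Delta vs Juno: Juno wins 16–15.
Delta vs Lumen: Lumen wins 19–12.
Kestrel vs Apollo: Kestrel wins 21–10.
Kestrel vs Juno: Kestrel wins 20–11.
Kestrel vs Lumen: Lumen wins 25–6.
Apollo vs Juno: Juno wins 21–10.
Apollo vs Lumen: Apollo wins 16–15.
Juno vs Lumen: Lumen wins 25–6.
No candidate beats all others: Delta beats Kestrel beats Juno beats Delta, a majority cycle.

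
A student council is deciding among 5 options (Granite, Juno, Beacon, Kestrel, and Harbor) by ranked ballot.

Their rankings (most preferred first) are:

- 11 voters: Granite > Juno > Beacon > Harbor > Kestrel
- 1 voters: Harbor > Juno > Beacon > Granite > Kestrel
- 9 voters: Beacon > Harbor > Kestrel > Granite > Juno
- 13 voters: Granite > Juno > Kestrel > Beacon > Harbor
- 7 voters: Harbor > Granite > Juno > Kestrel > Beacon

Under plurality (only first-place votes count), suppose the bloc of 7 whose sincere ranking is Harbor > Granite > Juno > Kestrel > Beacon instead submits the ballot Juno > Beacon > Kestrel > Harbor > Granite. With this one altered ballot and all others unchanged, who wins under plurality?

Granite

First-place totals with the altered ballot: Granite 24, Juno 7, Beacon 9, Kestrel 0, Harbor 1.
The winner is unchanged: still Granite.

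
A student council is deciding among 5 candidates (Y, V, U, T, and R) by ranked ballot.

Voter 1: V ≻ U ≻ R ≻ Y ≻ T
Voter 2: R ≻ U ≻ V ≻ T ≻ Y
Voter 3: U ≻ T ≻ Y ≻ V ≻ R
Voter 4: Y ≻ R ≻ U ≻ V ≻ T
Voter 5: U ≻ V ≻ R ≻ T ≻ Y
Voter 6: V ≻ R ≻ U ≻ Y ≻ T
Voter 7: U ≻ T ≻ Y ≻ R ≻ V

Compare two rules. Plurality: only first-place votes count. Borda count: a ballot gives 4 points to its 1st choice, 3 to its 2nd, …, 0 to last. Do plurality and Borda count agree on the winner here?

Yes

Plurality first-place counts: Y 1, V 2, U 3, T 0, R 1 → U.
Borda totals: Y 10, V 15, U 22, T 8, R 15 → U.
The two rules agree on U.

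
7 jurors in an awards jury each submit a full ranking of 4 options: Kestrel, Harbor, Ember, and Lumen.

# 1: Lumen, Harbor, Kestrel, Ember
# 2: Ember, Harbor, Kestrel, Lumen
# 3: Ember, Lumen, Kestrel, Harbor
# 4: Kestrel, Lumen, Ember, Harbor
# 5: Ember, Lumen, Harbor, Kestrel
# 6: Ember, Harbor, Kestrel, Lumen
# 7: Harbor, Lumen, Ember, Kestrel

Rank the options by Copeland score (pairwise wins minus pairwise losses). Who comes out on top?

Pairwise results:
  Kestrel vs Harbor: Harbor wins 5–2.
  Kestrel vs Ember: Ember wins 5–2.
  Kestrel vs Lumen: Lumen wins 4–3.
  Harbor vs Ember: Ember wins 5–2.
  Harbor vs Lumen: Lumen wins 4–3.
  Ember vs Lumen: Ember wins 4–3.
Copeland scores (wins − losses):
  Kestrel: 0 − 3 = -3
  Harbor: 1 − 2 = -1
  Ember: 3 − 0 = 3
  Lumen: 2 − 1 = 1
Ember has the best Copeland score.

Ember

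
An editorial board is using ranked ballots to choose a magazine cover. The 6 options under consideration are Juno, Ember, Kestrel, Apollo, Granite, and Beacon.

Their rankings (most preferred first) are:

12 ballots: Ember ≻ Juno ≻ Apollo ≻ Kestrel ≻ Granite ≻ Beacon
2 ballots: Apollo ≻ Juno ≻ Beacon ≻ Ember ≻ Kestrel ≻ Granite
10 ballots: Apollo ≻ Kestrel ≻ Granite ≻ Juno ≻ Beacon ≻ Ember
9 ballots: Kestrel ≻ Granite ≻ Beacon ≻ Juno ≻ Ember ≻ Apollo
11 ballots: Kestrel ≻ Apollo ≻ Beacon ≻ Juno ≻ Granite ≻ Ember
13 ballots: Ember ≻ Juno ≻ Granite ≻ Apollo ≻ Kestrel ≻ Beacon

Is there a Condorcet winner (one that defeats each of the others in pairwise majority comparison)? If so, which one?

None — there is no Condorcet winner

Head-to-head results (57 voters total):
Juno vs Ember: Juno wins 32–25.
Juno vs Kestrel: Kestrel wins 30–27.
Juno vs Apollo: Juno wins 34–23.
Juno vs Granite: Juno wins 38–19.
Juno vs Beacon: Juno wins 37–20.
Ember vs Kestrel: Kestrel wins 30–27.
Ember vs Apollo: Ember wins 34–23.
Ember vs Granite: Granite wins 30–27.
Ember vs Beacon: Beacon wins 32–25.
Kestrel vs Apollo: Apollo wins 37–20.
Kestrel vs Granite: Kestrel wins 44–13.
Kestrel vs Beacon: Kestrel wins 55–2.
Apollo vs Granite: Apollo wins 35–22.
Apollo vs Beacon: Apollo wins 48–9.
Granite vs Beacon: Granite wins 44–13.
No candidate beats all others: Juno beats Apollo beats Kestrel beats Juno, a majority cycle.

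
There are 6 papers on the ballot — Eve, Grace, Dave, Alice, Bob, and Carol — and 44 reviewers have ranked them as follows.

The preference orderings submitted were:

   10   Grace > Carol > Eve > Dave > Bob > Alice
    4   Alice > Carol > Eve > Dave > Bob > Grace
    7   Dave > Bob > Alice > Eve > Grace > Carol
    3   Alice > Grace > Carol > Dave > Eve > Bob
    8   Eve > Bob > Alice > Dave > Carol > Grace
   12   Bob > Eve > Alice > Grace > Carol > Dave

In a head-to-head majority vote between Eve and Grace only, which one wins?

Ballots ranking Eve above Grace: 4+7+8+12 = 31.
Ballots ranking Grace above Eve: 10+3 = 13.
Eve wins the head-to-head, 31–13.

Eve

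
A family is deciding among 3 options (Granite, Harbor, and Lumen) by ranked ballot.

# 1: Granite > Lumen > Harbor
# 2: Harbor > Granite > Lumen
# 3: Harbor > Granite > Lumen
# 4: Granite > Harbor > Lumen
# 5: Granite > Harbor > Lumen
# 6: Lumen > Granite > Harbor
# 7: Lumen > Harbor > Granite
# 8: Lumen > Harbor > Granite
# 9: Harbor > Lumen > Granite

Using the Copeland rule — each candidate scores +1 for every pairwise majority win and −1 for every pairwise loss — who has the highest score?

Harbor

Pairwise results:
  Granite vs Harbor: Harbor wins 5–4.
  Granite vs Lumen: Granite wins 5–4.
  Harbor vs Lumen: Harbor wins 5–4.
Copeland scores (wins − losses):
  Granite: 1 − 1 = 0
  Harbor: 2 − 0 = 2
  Lumen: 0 − 2 = -2
Harbor has the best Copeland score.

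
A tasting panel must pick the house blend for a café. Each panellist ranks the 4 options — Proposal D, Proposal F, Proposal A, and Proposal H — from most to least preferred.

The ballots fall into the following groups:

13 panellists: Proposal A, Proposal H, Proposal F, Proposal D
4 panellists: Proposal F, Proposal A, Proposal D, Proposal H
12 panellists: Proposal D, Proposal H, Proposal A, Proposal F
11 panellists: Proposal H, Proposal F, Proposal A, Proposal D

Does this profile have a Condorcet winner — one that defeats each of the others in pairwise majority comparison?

Head-to-head results (40 voters total):
Proposal D vs Proposal F: Proposal F wins 28–12.
Proposal D vs Proposal A: Proposal A wins 28–12.
Proposal D vs Proposal H: Proposal H wins 24–16.
Proposal F vs Proposal A: Proposal A wins 25–15.
Proposal F vs Proposal H: Proposal H wins 36–4.
Proposal A vs Proposal H: Proposal H wins 23–17.
Proposal H beats each rival — Proposal D (24–16), Proposal F (36–4), Proposal A (23–17) — so Proposal H is the Condorcet winner.

Yes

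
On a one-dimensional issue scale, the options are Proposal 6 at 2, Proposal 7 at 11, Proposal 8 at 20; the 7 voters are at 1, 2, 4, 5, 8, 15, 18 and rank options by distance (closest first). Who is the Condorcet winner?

With single-peaked preferences on a line, the Condorcet winner is the candidate closest to the median voter.
The median voter (position 5) is closest to Proposal 6 at 2.
Check: Proposal 6 vs Proposal 7 — voters closer to Proposal 6: 4 of 7.

Proposal 6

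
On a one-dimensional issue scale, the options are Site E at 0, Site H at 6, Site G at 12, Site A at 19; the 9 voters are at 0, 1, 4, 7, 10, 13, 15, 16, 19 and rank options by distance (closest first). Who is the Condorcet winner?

With single-peaked preferences on a line, the Condorcet winner is the candidate closest to the median voter.
The median voter (position 10) is closest to Site G at 12.
Check: Site G vs Site H — voters closer to Site G: 5 of 9.

Site G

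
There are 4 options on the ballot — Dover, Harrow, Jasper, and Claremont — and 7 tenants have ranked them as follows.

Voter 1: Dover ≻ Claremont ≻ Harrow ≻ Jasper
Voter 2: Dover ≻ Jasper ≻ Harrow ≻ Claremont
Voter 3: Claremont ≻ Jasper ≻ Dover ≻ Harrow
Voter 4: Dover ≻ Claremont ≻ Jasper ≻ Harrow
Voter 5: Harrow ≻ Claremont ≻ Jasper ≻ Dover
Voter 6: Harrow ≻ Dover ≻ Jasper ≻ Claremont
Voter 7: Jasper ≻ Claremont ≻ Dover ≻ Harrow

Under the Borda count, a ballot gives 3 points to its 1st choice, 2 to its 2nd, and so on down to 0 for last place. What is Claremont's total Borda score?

11

Borda scores:
  Dover: 3 + 3 + 1 + 3 + 0 + 2 + 1 = 13
  Harrow: 1 + 1 + 0 + 0 + 3 + 3 + 0 = 8
  Jasper: 0 + 2 + 2 + 1 + 1 + 1 + 3 = 10
  Claremont: 2 + 0 + 3 + 2 + 2 + 0 + 2 = 11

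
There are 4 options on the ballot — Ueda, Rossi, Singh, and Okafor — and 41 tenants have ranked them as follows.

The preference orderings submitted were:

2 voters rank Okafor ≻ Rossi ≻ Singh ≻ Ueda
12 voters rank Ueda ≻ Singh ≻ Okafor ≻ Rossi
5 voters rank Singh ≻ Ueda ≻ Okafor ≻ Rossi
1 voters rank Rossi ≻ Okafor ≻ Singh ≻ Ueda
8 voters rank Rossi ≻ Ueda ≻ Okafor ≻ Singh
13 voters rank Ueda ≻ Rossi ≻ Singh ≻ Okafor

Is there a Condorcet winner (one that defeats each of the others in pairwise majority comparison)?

Yes

Head-to-head results (41 voters total):
Ueda vs Rossi: Ueda wins 30–11.
Ueda vs Singh: Ueda wins 33–8.
Ueda vs Okafor: Ueda wins 38–3.
Rossi vs Singh: Rossi wins 24–17.
Rossi vs Okafor: Rossi wins 22–19.
Singh vs Okafor: Singh wins 30–11.
Ueda beats each rival — Rossi (30–11), Singh (33–8), Okafor (38–3) — so Ueda is the Condorcet winner.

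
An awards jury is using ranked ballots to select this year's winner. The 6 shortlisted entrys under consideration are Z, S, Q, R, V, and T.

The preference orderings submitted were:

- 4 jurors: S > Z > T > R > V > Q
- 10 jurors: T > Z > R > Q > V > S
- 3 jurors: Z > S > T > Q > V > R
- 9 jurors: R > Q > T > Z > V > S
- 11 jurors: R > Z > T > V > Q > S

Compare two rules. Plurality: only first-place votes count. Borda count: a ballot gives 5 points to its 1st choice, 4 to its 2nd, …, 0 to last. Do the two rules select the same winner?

Yes

Plurality first-place counts: Z 3, S 4, Q 0, R 20, V 0, T 10 → R.
Borda totals: Z 133, S 32, Q 73, R 138, V 48, T 131 → R.
The two rules agree on R.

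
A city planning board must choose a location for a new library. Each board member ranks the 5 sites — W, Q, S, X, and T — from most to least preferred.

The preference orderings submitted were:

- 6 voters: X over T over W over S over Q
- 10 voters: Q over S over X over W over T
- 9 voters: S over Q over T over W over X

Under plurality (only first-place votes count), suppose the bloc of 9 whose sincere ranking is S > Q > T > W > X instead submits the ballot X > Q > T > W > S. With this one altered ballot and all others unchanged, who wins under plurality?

First-place totals with the altered ballot: W 0, Q 10, S 0, X 15, T 0.
The switch changes the winner from Q to X.

X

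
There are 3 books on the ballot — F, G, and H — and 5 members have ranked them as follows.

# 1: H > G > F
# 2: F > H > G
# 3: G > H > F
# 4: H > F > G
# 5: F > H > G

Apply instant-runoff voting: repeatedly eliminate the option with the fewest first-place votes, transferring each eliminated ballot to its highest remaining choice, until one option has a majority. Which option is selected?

Round 1: F 2, H 2, G 1. G has the fewest and is eliminated.
Round 2: H 3, F 2. H has a majority.

H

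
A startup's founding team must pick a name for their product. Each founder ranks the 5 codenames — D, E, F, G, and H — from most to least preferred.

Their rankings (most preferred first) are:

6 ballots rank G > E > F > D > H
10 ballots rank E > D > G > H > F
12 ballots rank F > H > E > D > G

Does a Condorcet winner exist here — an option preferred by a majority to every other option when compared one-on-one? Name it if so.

Head-to-head results (28 voters total):
D vs E: E wins 28–0.
D vs F: F wins 18–10.
D vs G: D wins 22–6.
D vs H: D wins 16–12.
E vs F: E wins 16–12.
E vs G: E wins 22–6.
E vs H: E wins 16–12.
F vs G: G wins 16–12.
F vs H: F wins 18–10.
G vs H: G wins 16–12.
E beats each rival — D (28–0), F (16–12), G (22–6), H (16–12) — so E is the Condorcet winner.

E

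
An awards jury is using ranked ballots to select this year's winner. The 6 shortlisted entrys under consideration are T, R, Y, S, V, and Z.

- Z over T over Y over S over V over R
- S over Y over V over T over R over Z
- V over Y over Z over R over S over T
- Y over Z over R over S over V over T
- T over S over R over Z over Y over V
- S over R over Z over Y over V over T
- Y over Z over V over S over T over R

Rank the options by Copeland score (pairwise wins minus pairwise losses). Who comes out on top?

Pairwise results:
  T vs R: T wins 4–3.
  T vs Y: Y wins 5–2.
  T vs S: S wins 5–2.
  T vs V: V wins 5–2.
  T vs Z: Z wins 5–2.
  R vs Y: Y wins 5–2.
  R vs S: S wins 5–2.
  R vs V: V wins 4–3.
  R vs Z: Z wins 4–3.
  Y vs S: Y wins 4–3.
  Y vs V: Y wins 6–1.
  Y vs Z: Y wins 4–3.
  S vs V: S wins 5–2.
  S vs Z: Z wins 4–3.
  V vs Z: Z wins 5–2.
Copeland scores (wins − losses):
  T: 1 − 4 = -3
  R: 0 − 5 = -5
  Y: 5 − 0 = 5
  S: 3 − 2 = 1
  V: 2 − 3 = -1
  Z: 4 − 1 = 3
Y has the best Copeland score.

Y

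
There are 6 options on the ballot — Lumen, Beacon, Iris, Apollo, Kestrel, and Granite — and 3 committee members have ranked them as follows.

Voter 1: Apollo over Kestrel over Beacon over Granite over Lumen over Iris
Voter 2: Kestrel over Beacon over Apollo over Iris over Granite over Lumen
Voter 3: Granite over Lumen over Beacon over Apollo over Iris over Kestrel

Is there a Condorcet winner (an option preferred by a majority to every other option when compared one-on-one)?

Head-to-head results (3 voters total):
Lumen vs Beacon: Beacon wins 2–1.
Lumen vs Iris: Lumen wins 2–1.
Lumen vs Apollo: Apollo wins 2–1.
Lumen vs Kestrel: Kestrel wins 2–1.
Lumen vs Granite: Granite wins 3–0.
Beacon vs Iris: Beacon wins 3–0.
Beacon vs Apollo: Beacon wins 2–1.
Beacon vs Kestrel: Kestrel wins 2–1.
Beacon vs Granite: Beacon wins 2–1.
Iris vs Apollo: Apollo wins 3–0.
Iris vs Kestrel: Kestrel wins 2–1.
Iris vs Granite: Granite wins 2–1.
Apollo vs Kestrel: Apollo wins 2–1.
Apollo vs Granite: Apollo wins 2–1.
Kestrel vs Granite: Kestrel wins 2–1.
No candidate beats all others: Beacon beats Apollo beats Kestrel beats Beacon, a majority cycle.

No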